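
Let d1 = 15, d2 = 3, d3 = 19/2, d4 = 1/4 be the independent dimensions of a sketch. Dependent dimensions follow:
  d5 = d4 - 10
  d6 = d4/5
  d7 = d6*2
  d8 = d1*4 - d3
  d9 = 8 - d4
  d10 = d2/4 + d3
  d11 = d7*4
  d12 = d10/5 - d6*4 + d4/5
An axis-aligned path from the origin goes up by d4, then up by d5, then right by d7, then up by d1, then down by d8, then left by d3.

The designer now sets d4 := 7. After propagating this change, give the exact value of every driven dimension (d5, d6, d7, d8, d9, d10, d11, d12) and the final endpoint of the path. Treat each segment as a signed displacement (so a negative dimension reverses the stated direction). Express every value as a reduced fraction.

d5 = -3
d6 = 7/5
d7 = 14/5
d8 = 101/2
d9 = 1
d10 = 41/4
d11 = 56/5
d12 = -43/20
endpoint = (-67/10, -63/2)

Apply edit: d4 := 7
  d5 = d4 - 10 = -3
  d6 = d4/5 = 7/5
  d7 = d6*2 = 14/5
  d8 = d1*4 - d3 = 101/2
  d9 = 8 - d4 = 1
  d10 = d2/4 + d3 = 41/4
  d11 = d7*4 = 56/5
  d12 = d10/5 - d6*4 + d4/5 = -43/20
Walk from origin (0, 0):
  seg 1: up by d4 = 7 → (0, 7)
  seg 2: up by d5 = -3 → (0, 4)
  seg 3: right by d7 = 14/5 → (14/5, 4)
  seg 4: up by d1 = 15 → (14/5, 19)
  seg 5: down by d8 = 101/2 → (14/5, -63/2)
  seg 6: left by d3 = 19/2 → (-67/10, -63/2)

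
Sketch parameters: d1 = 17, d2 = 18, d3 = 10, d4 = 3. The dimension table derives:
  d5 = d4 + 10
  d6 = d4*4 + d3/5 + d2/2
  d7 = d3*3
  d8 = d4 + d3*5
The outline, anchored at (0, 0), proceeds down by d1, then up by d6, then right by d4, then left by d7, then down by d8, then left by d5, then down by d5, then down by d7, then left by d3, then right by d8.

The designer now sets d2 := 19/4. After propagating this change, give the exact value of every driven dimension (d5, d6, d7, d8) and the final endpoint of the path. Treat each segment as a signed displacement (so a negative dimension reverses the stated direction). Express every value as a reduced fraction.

d5 = 13
d6 = 131/8
d7 = 30
d8 = 53
endpoint = (3, -773/8)

Apply edit: d2 := 19/4
  d5 = d4 + 10 = 13
  d6 = d4*4 + d3/5 + d2/2 = 131/8
  d7 = d3*3 = 30
  d8 = d4 + d3*5 = 53
Walk from origin (0, 0):
  seg 1: down by d1 = 17 → (0, -17)
  seg 2: up by d6 = 131/8 → (0, -5/8)
  seg 3: right by d4 = 3 → (3, -5/8)
  seg 4: left by d7 = 30 → (-27, -5/8)
  seg 5: down by d8 = 53 → (-27, -429/8)
  seg 6: left by d5 = 13 → (-40, -429/8)
  seg 7: down by d5 = 13 → (-40, -533/8)
  seg 8: down by d7 = 30 → (-40, -773/8)
  seg 9: left by d3 = 10 → (-50, -773/8)
  seg 10: right by d8 = 53 → (3, -773/8)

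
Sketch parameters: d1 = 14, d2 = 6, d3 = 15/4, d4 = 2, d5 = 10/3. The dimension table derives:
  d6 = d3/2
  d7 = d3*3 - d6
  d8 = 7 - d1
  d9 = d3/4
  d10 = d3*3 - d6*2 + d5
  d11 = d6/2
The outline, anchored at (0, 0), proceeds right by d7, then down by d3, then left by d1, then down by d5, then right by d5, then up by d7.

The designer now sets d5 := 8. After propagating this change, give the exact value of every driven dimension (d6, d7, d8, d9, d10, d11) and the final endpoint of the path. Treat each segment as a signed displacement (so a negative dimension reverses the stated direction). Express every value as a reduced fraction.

Apply edit: d5 := 8
  d6 = d3/2 = 15/8
  d7 = d3*3 - d6 = 75/8
  d8 = 7 - d1 = -7
  d9 = d3/4 = 15/16
  d10 = d3*3 - d6*2 + d5 = 31/2
  d11 = d6/2 = 15/16
Walk from origin (0, 0):
  seg 1: right by d7 = 75/8 → (75/8, 0)
  seg 2: down by d3 = 15/4 → (75/8, -15/4)
  seg 3: left by d1 = 14 → (-37/8, -15/4)
  seg 4: down by d5 = 8 → (-37/8, -47/4)
  seg 5: right by d5 = 8 → (27/8, -47/4)
  seg 6: up by d7 = 75/8 → (27/8, -19/8)

d6 = 15/8
d7 = 75/8
d8 = -7
d9 = 15/16
d10 = 31/2
d11 = 15/16
endpoint = (27/8, -19/8)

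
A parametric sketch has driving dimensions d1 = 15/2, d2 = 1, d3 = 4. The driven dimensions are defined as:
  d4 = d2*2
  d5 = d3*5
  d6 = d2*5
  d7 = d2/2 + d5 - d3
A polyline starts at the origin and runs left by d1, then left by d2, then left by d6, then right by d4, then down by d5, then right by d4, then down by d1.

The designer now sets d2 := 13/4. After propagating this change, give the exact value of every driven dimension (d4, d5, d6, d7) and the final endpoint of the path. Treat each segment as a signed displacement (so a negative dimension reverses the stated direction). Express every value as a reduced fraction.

Apply edit: d2 := 13/4
  d4 = d2*2 = 13/2
  d5 = d3*5 = 20
  d6 = d2*5 = 65/4
  d7 = d2/2 + d5 - d3 = 141/8
Walk from origin (0, 0):
  seg 1: left by d1 = 15/2 → (-15/2, 0)
  seg 2: left by d2 = 13/4 → (-43/4, 0)
  seg 3: left by d6 = 65/4 → (-27, 0)
  seg 4: right by d4 = 13/2 → (-41/2, 0)
  seg 5: down by d5 = 20 → (-41/2, -20)
  seg 6: right by d4 = 13/2 → (-14, -20)
  seg 7: down by d1 = 15/2 → (-14, -55/2)

d4 = 13/2
d5 = 20
d6 = 65/4
d7 = 141/8
endpoint = (-14, -55/2)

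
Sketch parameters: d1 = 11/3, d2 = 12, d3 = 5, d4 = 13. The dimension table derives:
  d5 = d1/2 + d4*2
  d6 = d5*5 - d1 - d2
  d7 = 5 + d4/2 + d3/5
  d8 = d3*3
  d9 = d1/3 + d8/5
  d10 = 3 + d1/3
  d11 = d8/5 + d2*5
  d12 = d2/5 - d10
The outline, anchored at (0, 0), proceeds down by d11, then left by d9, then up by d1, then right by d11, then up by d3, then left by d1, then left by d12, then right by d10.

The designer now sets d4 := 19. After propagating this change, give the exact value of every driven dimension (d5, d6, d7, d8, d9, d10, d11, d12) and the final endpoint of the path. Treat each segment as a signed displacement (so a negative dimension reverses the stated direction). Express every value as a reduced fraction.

d5 = 239/6
d6 = 367/2
d7 = 31/2
d8 = 15
d9 = 38/9
d10 = 38/9
d11 = 63
d12 = -82/45
endpoint = (2752/45, -163/3)

Apply edit: d4 := 19
  d5 = d1/2 + d4*2 = 239/6
  d6 = d5*5 - d1 - d2 = 367/2
  d7 = 5 + d4/2 + d3/5 = 31/2
  d8 = d3*3 = 15
  d9 = d1/3 + d8/5 = 38/9
  d10 = 3 + d1/3 = 38/9
  d11 = d8/5 + d2*5 = 63
  d12 = d2/5 - d10 = -82/45
Walk from origin (0, 0):
  seg 1: down by d11 = 63 → (0, -63)
  seg 2: left by d9 = 38/9 → (-38/9, -63)
  seg 3: up by d1 = 11/3 → (-38/9, -178/3)
  seg 4: right by d11 = 63 → (529/9, -178/3)
  seg 5: up by d3 = 5 → (529/9, -163/3)
  seg 6: left by d1 = 11/3 → (496/9, -163/3)
  seg 7: left by d12 = -82/45 → (854/15, -163/3)
  seg 8: right by d10 = 38/9 → (2752/45, -163/3)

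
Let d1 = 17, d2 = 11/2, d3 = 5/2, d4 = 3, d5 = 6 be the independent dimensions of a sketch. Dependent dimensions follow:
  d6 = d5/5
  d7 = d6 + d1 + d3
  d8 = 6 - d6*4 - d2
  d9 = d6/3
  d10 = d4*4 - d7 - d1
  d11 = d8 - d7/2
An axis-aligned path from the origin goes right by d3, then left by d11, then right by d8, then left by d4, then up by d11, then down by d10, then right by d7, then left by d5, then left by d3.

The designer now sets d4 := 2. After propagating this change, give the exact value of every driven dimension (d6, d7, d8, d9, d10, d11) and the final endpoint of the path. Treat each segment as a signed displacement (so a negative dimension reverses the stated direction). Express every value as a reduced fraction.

Apply edit: d4 := 2
  d6 = d5/5 = 6/5
  d7 = d6 + d1 + d3 = 207/10
  d8 = 6 - d6*4 - d2 = -43/10
  d9 = d6/3 = 2/5
  d10 = d4*4 - d7 - d1 = -297/10
  d11 = d8 - d7/2 = -293/20
Walk from origin (0, 0):
  seg 1: right by d3 = 5/2 → (5/2, 0)
  seg 2: left by d11 = -293/20 → (343/20, 0)
  seg 3: right by d8 = -43/10 → (257/20, 0)
  seg 4: left by d4 = 2 → (217/20, 0)
  seg 5: up by d11 = -293/20 → (217/20, -293/20)
  seg 6: down by d10 = -297/10 → (217/20, 301/20)
  seg 7: right by d7 = 207/10 → (631/20, 301/20)
  seg 8: left by d5 = 6 → (511/20, 301/20)
  seg 9: left by d3 = 5/2 → (461/20, 301/20)

d6 = 6/5
d7 = 207/10
d8 = -43/10
d9 = 2/5
d10 = -297/10
d11 = -293/20
endpoint = (461/20, 301/20)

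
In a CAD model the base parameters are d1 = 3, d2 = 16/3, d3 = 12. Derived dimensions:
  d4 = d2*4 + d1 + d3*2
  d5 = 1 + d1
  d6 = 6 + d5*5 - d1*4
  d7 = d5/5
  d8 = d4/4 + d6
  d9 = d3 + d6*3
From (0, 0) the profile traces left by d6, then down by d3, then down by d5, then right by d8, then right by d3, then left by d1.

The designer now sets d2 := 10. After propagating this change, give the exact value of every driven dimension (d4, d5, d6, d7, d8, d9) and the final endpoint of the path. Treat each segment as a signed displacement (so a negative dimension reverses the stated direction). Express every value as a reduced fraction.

d4 = 67
d5 = 4
d6 = 14
d7 = 4/5
d8 = 123/4
d9 = 54
endpoint = (103/4, -16)

Apply edit: d2 := 10
  d4 = d2*4 + d1 + d3*2 = 67
  d5 = 1 + d1 = 4
  d6 = 6 + d5*5 - d1*4 = 14
  d7 = d5/5 = 4/5
  d8 = d4/4 + d6 = 123/4
  d9 = d3 + d6*3 = 54
Walk from origin (0, 0):
  seg 1: left by d6 = 14 → (-14, 0)
  seg 2: down by d3 = 12 → (-14, -12)
  seg 3: down by d5 = 4 → (-14, -16)
  seg 4: right by d8 = 123/4 → (67/4, -16)
  seg 5: right by d3 = 12 → (115/4, -16)
  seg 6: left by d1 = 3 → (103/4, -16)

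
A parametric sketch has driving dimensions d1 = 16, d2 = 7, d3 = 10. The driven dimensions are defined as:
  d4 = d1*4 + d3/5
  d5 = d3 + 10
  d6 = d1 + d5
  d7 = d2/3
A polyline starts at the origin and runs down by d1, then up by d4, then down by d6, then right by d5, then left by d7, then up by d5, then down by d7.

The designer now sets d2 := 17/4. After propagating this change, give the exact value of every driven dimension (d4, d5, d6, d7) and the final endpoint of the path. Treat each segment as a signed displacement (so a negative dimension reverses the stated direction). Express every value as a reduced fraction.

Apply edit: d2 := 17/4
  d4 = d1*4 + d3/5 = 66
  d5 = d3 + 10 = 20
  d6 = d1 + d5 = 36
  d7 = d2/3 = 17/12
Walk from origin (0, 0):
  seg 1: down by d1 = 16 → (0, -16)
  seg 2: up by d4 = 66 → (0, 50)
  seg 3: down by d6 = 36 → (0, 14)
  seg 4: right by d5 = 20 → (20, 14)
  seg 5: left by d7 = 17/12 → (223/12, 14)
  seg 6: up by d5 = 20 → (223/12, 34)
  seg 7: down by d7 = 17/12 → (223/12, 391/12)

d4 = 66
d5 = 20
d6 = 36
d7 = 17/12
endpoint = (223/12, 391/12)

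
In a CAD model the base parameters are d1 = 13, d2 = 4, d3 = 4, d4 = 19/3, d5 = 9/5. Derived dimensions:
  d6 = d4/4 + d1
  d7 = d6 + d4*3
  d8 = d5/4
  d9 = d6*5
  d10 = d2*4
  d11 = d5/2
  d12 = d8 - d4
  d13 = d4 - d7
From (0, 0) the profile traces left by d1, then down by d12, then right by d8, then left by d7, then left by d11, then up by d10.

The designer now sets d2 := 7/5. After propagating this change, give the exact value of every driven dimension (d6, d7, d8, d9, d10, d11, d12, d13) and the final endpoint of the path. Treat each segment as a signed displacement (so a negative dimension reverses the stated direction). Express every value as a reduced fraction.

d6 = 175/12
d7 = 403/12
d8 = 9/20
d9 = 875/12
d10 = 28/5
d11 = 9/10
d12 = -353/60
d13 = -109/4
endpoint = (-1411/30, 689/60)

Apply edit: d2 := 7/5
  d6 = d4/4 + d1 = 175/12
  d7 = d6 + d4*3 = 403/12
  d8 = d5/4 = 9/20
  d9 = d6*5 = 875/12
  d10 = d2*4 = 28/5
  d11 = d5/2 = 9/10
  d12 = d8 - d4 = -353/60
  d13 = d4 - d7 = -109/4
Walk from origin (0, 0):
  seg 1: left by d1 = 13 → (-13, 0)
  seg 2: down by d12 = -353/60 → (-13, 353/60)
  seg 3: right by d8 = 9/20 → (-251/20, 353/60)
  seg 4: left by d7 = 403/12 → (-692/15, 353/60)
  seg 5: left by d11 = 9/10 → (-1411/30, 353/60)
  seg 6: up by d10 = 28/5 → (-1411/30, 689/60)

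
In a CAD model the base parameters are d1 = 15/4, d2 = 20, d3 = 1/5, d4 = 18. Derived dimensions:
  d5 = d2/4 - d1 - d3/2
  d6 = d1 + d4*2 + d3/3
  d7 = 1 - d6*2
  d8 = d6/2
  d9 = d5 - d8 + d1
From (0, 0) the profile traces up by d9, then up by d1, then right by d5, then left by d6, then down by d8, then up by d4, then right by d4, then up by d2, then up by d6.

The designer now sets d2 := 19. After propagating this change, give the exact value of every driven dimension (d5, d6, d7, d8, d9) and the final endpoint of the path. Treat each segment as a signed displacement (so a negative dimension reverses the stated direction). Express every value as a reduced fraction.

Apply edit: d2 := 19
  d5 = d2/4 - d1 - d3/2 = 9/10
  d6 = d1 + d4*2 + d3/3 = 2389/60
  d7 = 1 - d6*2 = -2359/30
  d8 = d6/2 = 2389/120
  d9 = d5 - d8 + d1 = -1831/120
Walk from origin (0, 0):
  seg 1: up by d9 = -1831/120 → (0, -1831/120)
  seg 2: up by d1 = 15/4 → (0, -1381/120)
  seg 3: right by d5 = 9/10 → (9/10, -1381/120)
  seg 4: left by d6 = 2389/60 → (-467/12, -1381/120)
  seg 5: down by d8 = 2389/120 → (-467/12, -377/12)
  seg 6: up by d4 = 18 → (-467/12, -161/12)
  seg 7: right by d4 = 18 → (-251/12, -161/12)
  seg 8: up by d2 = 19 → (-251/12, 67/12)
  seg 9: up by d6 = 2389/60 → (-251/12, 227/5)

d5 = 9/10
d6 = 2389/60
d7 = -2359/30
d8 = 2389/120
d9 = -1831/120
endpoint = (-251/12, 227/5)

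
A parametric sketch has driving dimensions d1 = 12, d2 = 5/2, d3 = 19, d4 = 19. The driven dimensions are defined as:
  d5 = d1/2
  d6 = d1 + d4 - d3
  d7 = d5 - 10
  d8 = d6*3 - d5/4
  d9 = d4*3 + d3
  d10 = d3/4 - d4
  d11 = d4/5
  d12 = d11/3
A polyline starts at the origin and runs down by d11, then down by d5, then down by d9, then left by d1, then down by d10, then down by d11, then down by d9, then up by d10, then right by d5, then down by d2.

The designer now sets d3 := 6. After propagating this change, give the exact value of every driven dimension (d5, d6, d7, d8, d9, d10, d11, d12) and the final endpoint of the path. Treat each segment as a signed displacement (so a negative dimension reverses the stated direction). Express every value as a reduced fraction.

d5 = 6
d6 = 25
d7 = -4
d8 = 147/2
d9 = 63
d10 = -35/2
d11 = 19/5
d12 = 19/15
endpoint = (-6, -1421/10)

Apply edit: d3 := 6
  d5 = d1/2 = 6
  d6 = d1 + d4 - d3 = 25
  d7 = d5 - 10 = -4
  d8 = d6*3 - d5/4 = 147/2
  d9 = d4*3 + d3 = 63
  d10 = d3/4 - d4 = -35/2
  d11 = d4/5 = 19/5
  d12 = d11/3 = 19/15
Walk from origin (0, 0):
  seg 1: down by d11 = 19/5 → (0, -19/5)
  seg 2: down by d5 = 6 → (0, -49/5)
  seg 3: down by d9 = 63 → (0, -364/5)
  seg 4: left by d1 = 12 → (-12, -364/5)
  seg 5: down by d10 = -35/2 → (-12, -553/10)
  seg 6: down by d11 = 19/5 → (-12, -591/10)
  seg 7: down by d9 = 63 → (-12, -1221/10)
  seg 8: up by d10 = -35/2 → (-12, -698/5)
  seg 9: right by d5 = 6 → (-6, -698/5)
  seg 10: down by d2 = 5/2 → (-6, -1421/10)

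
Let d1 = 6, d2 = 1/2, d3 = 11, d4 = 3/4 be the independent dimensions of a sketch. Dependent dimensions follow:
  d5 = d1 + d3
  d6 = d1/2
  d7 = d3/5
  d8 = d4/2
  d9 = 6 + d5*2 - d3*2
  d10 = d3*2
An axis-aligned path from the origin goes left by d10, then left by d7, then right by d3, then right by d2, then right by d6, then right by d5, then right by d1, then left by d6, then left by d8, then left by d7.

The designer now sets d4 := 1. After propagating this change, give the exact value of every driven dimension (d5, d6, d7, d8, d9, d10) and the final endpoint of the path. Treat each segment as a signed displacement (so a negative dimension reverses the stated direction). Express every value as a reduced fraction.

Apply edit: d4 := 1
  d5 = d1 + d3 = 17
  d6 = d1/2 = 3
  d7 = d3/5 = 11/5
  d8 = d4/2 = 1/2
  d9 = 6 + d5*2 - d3*2 = 18
  d10 = d3*2 = 22
Walk from origin (0, 0):
  seg 1: left by d10 = 22 → (-22, 0)
  seg 2: left by d7 = 11/5 → (-121/5, 0)
  seg 3: right by d3 = 11 → (-66/5, 0)
  seg 4: right by d2 = 1/2 → (-127/10, 0)
  seg 5: right by d6 = 3 → (-97/10, 0)
  seg 6: right by d5 = 17 → (73/10, 0)
  seg 7: right by d1 = 6 → (133/10, 0)
  seg 8: left by d6 = 3 → (103/10, 0)
  seg 9: left by d8 = 1/2 → (49/5, 0)
  seg 10: left by d7 = 11/5 → (38/5, 0)

d5 = 17
d6 = 3
d7 = 11/5
d8 = 1/2
d9 = 18
d10 = 22
endpoint = (38/5, 0)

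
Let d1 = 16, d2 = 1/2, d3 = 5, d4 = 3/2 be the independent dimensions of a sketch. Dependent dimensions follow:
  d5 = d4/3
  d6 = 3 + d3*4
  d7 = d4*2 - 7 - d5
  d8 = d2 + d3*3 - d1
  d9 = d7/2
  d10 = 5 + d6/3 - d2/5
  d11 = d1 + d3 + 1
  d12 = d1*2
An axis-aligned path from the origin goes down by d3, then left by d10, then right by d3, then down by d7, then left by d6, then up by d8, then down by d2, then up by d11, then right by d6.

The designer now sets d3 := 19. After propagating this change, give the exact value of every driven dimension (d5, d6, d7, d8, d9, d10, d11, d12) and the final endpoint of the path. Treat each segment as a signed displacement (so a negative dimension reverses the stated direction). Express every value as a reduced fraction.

Apply edit: d3 := 19
  d5 = d4/3 = 1/2
  d6 = 3 + d3*4 = 79
  d7 = d4*2 - 7 - d5 = -9/2
  d8 = d2 + d3*3 - d1 = 83/2
  d9 = d7/2 = -9/4
  d10 = 5 + d6/3 - d2/5 = 937/30
  d11 = d1 + d3 + 1 = 36
  d12 = d1*2 = 32
Walk from origin (0, 0):
  seg 1: down by d3 = 19 → (0, -19)
  seg 2: left by d10 = 937/30 → (-937/30, -19)
  seg 3: right by d3 = 19 → (-367/30, -19)
  seg 4: down by d7 = -9/2 → (-367/30, -29/2)
  seg 5: left by d6 = 79 → (-2737/30, -29/2)
  seg 6: up by d8 = 83/2 → (-2737/30, 27)
  seg 7: down by d2 = 1/2 → (-2737/30, 53/2)
  seg 8: up by d11 = 36 → (-2737/30, 125/2)
  seg 9: right by d6 = 79 → (-367/30, 125/2)

d5 = 1/2
d6 = 79
d7 = -9/2
d8 = 83/2
d9 = -9/4
d10 = 937/30
d11 = 36
d12 = 32
endpoint = (-367/30, 125/2)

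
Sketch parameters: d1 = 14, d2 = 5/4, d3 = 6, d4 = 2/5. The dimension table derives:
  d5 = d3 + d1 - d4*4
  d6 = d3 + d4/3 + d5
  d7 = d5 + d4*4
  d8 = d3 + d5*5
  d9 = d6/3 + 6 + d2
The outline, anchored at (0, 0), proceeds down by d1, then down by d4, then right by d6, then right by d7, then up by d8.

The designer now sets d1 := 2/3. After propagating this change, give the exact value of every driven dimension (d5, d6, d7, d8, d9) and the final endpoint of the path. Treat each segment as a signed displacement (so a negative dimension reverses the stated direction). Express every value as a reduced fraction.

Apply edit: d1 := 2/3
  d5 = d3 + d1 - d4*4 = 76/15
  d6 = d3 + d4/3 + d5 = 56/5
  d7 = d5 + d4*4 = 20/3
  d8 = d3 + d5*5 = 94/3
  d9 = d6/3 + 6 + d2 = 659/60
Walk from origin (0, 0):
  seg 1: down by d1 = 2/3 → (0, -2/3)
  seg 2: down by d4 = 2/5 → (0, -16/15)
  seg 3: right by d6 = 56/5 → (56/5, -16/15)
  seg 4: right by d7 = 20/3 → (268/15, -16/15)
  seg 5: up by d8 = 94/3 → (268/15, 454/15)

d5 = 76/15
d6 = 56/5
d7 = 20/3
d8 = 94/3
d9 = 659/60
endpoint = (268/15, 454/15)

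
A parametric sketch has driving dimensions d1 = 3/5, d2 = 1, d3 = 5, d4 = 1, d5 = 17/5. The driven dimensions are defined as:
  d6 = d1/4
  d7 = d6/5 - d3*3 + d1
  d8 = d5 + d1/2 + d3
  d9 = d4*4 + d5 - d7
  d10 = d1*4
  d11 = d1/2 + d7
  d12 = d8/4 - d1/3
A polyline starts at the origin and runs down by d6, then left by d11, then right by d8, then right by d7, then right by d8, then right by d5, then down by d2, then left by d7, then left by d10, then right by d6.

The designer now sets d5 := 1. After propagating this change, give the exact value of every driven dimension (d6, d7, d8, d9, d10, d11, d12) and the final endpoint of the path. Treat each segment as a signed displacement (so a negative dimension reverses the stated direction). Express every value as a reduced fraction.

Apply edit: d5 := 1
  d6 = d1/4 = 3/20
  d7 = d6/5 - d3*3 + d1 = -1437/100
  d8 = d5 + d1/2 + d3 = 63/10
  d9 = d4*4 + d5 - d7 = 1937/100
  d10 = d1*4 = 12/5
  d11 = d1/2 + d7 = -1407/100
  d12 = d8/4 - d1/3 = 11/8
Walk from origin (0, 0):
  seg 1: down by d6 = 3/20 → (0, -3/20)
  seg 2: left by d11 = -1407/100 → (1407/100, -3/20)
  seg 3: right by d8 = 63/10 → (2037/100, -3/20)
  seg 4: right by d7 = -1437/100 → (6, -3/20)
  seg 5: right by d8 = 63/10 → (123/10, -3/20)
  seg 6: right by d5 = 1 → (133/10, -3/20)
  seg 7: down by d2 = 1 → (133/10, -23/20)
  seg 8: left by d7 = -1437/100 → (2767/100, -23/20)
  seg 9: left by d10 = 12/5 → (2527/100, -23/20)
  seg 10: right by d6 = 3/20 → (1271/50, -23/20)

d6 = 3/20
d7 = -1437/100
d8 = 63/10
d9 = 1937/100
d10 = 12/5
d11 = -1407/100
d12 = 11/8
endpoint = (1271/50, -23/20)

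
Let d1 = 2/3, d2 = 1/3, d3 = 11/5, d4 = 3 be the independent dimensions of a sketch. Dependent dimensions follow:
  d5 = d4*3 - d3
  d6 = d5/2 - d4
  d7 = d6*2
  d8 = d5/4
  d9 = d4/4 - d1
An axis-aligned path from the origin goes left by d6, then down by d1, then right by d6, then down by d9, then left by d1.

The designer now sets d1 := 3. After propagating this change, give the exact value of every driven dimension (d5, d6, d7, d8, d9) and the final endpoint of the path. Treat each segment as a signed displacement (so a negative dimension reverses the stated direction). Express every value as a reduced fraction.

Apply edit: d1 := 3
  d5 = d4*3 - d3 = 34/5
  d6 = d5/2 - d4 = 2/5
  d7 = d6*2 = 4/5
  d8 = d5/4 = 17/10
  d9 = d4/4 - d1 = -9/4
Walk from origin (0, 0):
  seg 1: left by d6 = 2/5 → (-2/5, 0)
  seg 2: down by d1 = 3 → (-2/5, -3)
  seg 3: right by d6 = 2/5 → (0, -3)
  seg 4: down by d9 = -9/4 → (0, -3/4)
  seg 5: left by d1 = 3 → (-3, -3/4)

d5 = 34/5
d6 = 2/5
d7 = 4/5
d8 = 17/10
d9 = -9/4
endpoint = (-3, -3/4)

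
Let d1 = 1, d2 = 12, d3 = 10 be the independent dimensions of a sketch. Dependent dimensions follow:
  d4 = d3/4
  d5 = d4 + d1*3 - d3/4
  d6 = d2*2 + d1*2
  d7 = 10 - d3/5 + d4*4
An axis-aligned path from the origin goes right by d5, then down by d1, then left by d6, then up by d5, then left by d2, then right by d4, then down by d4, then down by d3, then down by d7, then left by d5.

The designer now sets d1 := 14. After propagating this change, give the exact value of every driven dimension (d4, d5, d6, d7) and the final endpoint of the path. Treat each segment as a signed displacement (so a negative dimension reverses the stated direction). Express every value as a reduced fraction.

Apply edit: d1 := 14
  d4 = d3/4 = 5/2
  d5 = d4 + d1*3 - d3/4 = 42
  d6 = d2*2 + d1*2 = 52
  d7 = 10 - d3/5 + d4*4 = 18
Walk from origin (0, 0):
  seg 1: right by d5 = 42 → (42, 0)
  seg 2: down by d1 = 14 → (42, -14)
  seg 3: left by d6 = 52 → (-10, -14)
  seg 4: up by d5 = 42 → (-10, 28)
  seg 5: left by d2 = 12 → (-22, 28)
  seg 6: right by d4 = 5/2 → (-39/2, 28)
  seg 7: down by d4 = 5/2 → (-39/2, 51/2)
  seg 8: down by d3 = 10 → (-39/2, 31/2)
  seg 9: down by d7 = 18 → (-39/2, -5/2)
  seg 10: left by d5 = 42 → (-123/2, -5/2)

d4 = 5/2
d5 = 42
d6 = 52
d7 = 18
endpoint = (-123/2, -5/2)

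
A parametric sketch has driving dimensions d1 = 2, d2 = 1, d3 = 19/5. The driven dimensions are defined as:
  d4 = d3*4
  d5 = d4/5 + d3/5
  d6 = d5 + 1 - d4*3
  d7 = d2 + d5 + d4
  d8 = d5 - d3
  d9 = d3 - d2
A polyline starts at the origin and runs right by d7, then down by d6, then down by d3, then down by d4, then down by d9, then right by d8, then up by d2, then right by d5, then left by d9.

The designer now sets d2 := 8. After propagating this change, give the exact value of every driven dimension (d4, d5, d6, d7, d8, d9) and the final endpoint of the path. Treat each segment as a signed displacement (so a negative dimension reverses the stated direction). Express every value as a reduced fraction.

Apply edit: d2 := 8
  d4 = d3*4 = 76/5
  d5 = d4/5 + d3/5 = 19/5
  d6 = d5 + 1 - d4*3 = -204/5
  d7 = d2 + d5 + d4 = 27
  d8 = d5 - d3 = 0
  d9 = d3 - d2 = -21/5
Walk from origin (0, 0):
  seg 1: right by d7 = 27 → (27, 0)
  seg 2: down by d6 = -204/5 → (27, 204/5)
  seg 3: down by d3 = 19/5 → (27, 37)
  seg 4: down by d4 = 76/5 → (27, 109/5)
  seg 5: down by d9 = -21/5 → (27, 26)
  seg 6: right by d8 = 0 → (27, 26)
  seg 7: up by d2 = 8 → (27, 34)
  seg 8: right by d5 = 19/5 → (154/5, 34)
  seg 9: left by d9 = -21/5 → (35, 34)

d4 = 76/5
d5 = 19/5
d6 = -204/5
d7 = 27
d8 = 0
d9 = -21/5
endpoint = (35, 34)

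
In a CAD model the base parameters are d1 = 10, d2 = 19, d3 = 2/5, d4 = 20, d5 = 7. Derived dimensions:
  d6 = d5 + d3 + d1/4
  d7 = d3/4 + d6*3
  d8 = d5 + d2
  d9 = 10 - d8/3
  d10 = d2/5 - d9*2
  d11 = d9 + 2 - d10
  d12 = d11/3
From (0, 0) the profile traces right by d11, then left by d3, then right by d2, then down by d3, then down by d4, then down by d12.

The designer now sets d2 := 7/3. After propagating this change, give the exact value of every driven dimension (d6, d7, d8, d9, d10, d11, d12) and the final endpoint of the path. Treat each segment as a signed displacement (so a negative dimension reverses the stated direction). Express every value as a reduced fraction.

Apply edit: d2 := 7/3
  d6 = d5 + d3 + d1/4 = 99/10
  d7 = d3/4 + d6*3 = 149/5
  d8 = d5 + d2 = 28/3
  d9 = 10 - d8/3 = 62/9
  d10 = d2/5 - d9*2 = -599/45
  d11 = d9 + 2 - d10 = 111/5
  d12 = d11/3 = 37/5
Walk from origin (0, 0):
  seg 1: right by d11 = 111/5 → (111/5, 0)
  seg 2: left by d3 = 2/5 → (109/5, 0)
  seg 3: right by d2 = 7/3 → (362/15, 0)
  seg 4: down by d3 = 2/5 → (362/15, -2/5)
  seg 5: down by d4 = 20 → (362/15, -102/5)
  seg 6: down by d12 = 37/5 → (362/15, -139/5)

d6 = 99/10
d7 = 149/5
d8 = 28/3
d9 = 62/9
d10 = -599/45
d11 = 111/5
d12 = 37/5
endpoint = (362/15, -139/5)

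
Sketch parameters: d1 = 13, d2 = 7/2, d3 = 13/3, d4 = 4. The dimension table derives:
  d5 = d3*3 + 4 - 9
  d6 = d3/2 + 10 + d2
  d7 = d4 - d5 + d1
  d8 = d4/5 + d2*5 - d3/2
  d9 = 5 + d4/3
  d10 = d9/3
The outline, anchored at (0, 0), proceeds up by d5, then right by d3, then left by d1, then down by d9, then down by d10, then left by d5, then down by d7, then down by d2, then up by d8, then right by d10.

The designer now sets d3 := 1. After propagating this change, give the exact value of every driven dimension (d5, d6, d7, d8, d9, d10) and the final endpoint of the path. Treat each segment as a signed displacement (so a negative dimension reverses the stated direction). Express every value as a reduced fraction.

Apply edit: d3 := 1
  d5 = d3*3 + 4 - 9 = -2
  d6 = d3/2 + 10 + d2 = 14
  d7 = d4 - d5 + d1 = 19
  d8 = d4/5 + d2*5 - d3/2 = 89/5
  d9 = 5 + d4/3 = 19/3
  d10 = d9/3 = 19/9
Walk from origin (0, 0):
  seg 1: up by d5 = -2 → (0, -2)
  seg 2: right by d3 = 1 → (1, -2)
  seg 3: left by d1 = 13 → (-12, -2)
  seg 4: down by d9 = 19/3 → (-12, -25/3)
  seg 5: down by d10 = 19/9 → (-12, -94/9)
  seg 6: left by d5 = -2 → (-10, -94/9)
  seg 7: down by d7 = 19 → (-10, -265/9)
  seg 8: down by d2 = 7/2 → (-10, -593/18)
  seg 9: up by d8 = 89/5 → (-10, -1363/90)
  seg 10: right by d10 = 19/9 → (-71/9, -1363/90)

d5 = -2
d6 = 14
d7 = 19
d8 = 89/5
d9 = 19/3
d10 = 19/9
endpoint = (-71/9, -1363/90)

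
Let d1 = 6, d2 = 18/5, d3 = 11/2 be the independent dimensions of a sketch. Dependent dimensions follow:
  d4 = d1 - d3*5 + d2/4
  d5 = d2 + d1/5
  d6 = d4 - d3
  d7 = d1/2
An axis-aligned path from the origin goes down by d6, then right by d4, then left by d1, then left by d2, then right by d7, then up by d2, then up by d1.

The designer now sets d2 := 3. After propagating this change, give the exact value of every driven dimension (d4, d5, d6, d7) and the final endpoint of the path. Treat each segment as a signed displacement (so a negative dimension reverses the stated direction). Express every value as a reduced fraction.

Apply edit: d2 := 3
  d4 = d1 - d3*5 + d2/4 = -83/4
  d5 = d2 + d1/5 = 21/5
  d6 = d4 - d3 = -105/4
  d7 = d1/2 = 3
Walk from origin (0, 0):
  seg 1: down by d6 = -105/4 → (0, 105/4)
  seg 2: right by d4 = -83/4 → (-83/4, 105/4)
  seg 3: left by d1 = 6 → (-107/4, 105/4)
  seg 4: left by d2 = 3 → (-119/4, 105/4)
  seg 5: right by d7 = 3 → (-107/4, 105/4)
  seg 6: up by d2 = 3 → (-107/4, 117/4)
  seg 7: up by d1 = 6 → (-107/4, 141/4)

d4 = -83/4
d5 = 21/5
d6 = -105/4
d7 = 3
endpoint = (-107/4, 141/4)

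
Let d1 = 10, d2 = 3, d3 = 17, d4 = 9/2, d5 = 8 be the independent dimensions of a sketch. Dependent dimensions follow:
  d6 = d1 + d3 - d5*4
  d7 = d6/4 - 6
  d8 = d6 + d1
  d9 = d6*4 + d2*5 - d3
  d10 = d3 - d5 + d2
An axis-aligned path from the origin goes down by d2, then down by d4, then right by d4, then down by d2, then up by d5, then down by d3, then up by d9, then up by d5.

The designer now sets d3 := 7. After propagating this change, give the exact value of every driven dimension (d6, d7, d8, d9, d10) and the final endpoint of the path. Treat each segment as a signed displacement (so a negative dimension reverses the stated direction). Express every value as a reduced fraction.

Apply edit: d3 := 7
  d6 = d1 + d3 - d5*4 = -15
  d7 = d6/4 - 6 = -39/4
  d8 = d6 + d1 = -5
  d9 = d6*4 + d2*5 - d3 = -52
  d10 = d3 - d5 + d2 = 2
Walk from origin (0, 0):
  seg 1: down by d2 = 3 → (0, -3)
  seg 2: down by d4 = 9/2 → (0, -15/2)
  seg 3: right by d4 = 9/2 → (9/2, -15/2)
  seg 4: down by d2 = 3 → (9/2, -21/2)
  seg 5: up by d5 = 8 → (9/2, -5/2)
  seg 6: down by d3 = 7 → (9/2, -19/2)
  seg 7: up by d9 = -52 → (9/2, -123/2)
  seg 8: up by d5 = 8 → (9/2, -107/2)

d6 = -15
d7 = -39/4
d8 = -5
d9 = -52
d10 = 2
endpoint = (9/2, -107/2)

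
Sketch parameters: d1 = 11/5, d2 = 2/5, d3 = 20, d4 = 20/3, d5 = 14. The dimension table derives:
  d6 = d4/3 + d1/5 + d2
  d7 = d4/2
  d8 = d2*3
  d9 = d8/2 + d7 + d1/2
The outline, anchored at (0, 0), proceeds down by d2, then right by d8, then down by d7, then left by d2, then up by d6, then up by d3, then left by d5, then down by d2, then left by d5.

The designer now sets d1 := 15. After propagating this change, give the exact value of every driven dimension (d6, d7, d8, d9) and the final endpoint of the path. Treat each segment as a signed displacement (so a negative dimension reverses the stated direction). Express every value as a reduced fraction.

d6 = 253/45
d7 = 10/3
d8 = 6/5
d9 = 343/30
endpoint = (-136/5, 967/45)

Apply edit: d1 := 15
  d6 = d4/3 + d1/5 + d2 = 253/45
  d7 = d4/2 = 10/3
  d8 = d2*3 = 6/5
  d9 = d8/2 + d7 + d1/2 = 343/30
Walk from origin (0, 0):
  seg 1: down by d2 = 2/5 → (0, -2/5)
  seg 2: right by d8 = 6/5 → (6/5, -2/5)
  seg 3: down by d7 = 10/3 → (6/5, -56/15)
  seg 4: left by d2 = 2/5 → (4/5, -56/15)
  seg 5: up by d6 = 253/45 → (4/5, 17/9)
  seg 6: up by d3 = 20 → (4/5, 197/9)
  seg 7: left by d5 = 14 → (-66/5, 197/9)
  seg 8: down by d2 = 2/5 → (-66/5, 967/45)
  seg 9: left by d5 = 14 → (-136/5, 967/45)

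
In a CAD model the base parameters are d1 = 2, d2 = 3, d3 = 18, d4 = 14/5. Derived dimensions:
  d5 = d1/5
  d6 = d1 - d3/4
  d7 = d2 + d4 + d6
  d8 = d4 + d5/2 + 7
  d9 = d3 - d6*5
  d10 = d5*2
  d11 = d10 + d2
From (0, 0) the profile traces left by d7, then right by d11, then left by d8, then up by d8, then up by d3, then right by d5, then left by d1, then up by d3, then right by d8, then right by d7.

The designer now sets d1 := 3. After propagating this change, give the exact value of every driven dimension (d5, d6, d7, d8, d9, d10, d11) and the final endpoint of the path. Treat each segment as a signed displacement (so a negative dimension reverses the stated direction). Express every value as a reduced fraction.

Apply edit: d1 := 3
  d5 = d1/5 = 3/5
  d6 = d1 - d3/4 = -3/2
  d7 = d2 + d4 + d6 = 43/10
  d8 = d4 + d5/2 + 7 = 101/10
  d9 = d3 - d6*5 = 51/2
  d10 = d5*2 = 6/5
  d11 = d10 + d2 = 21/5
Walk from origin (0, 0):
  seg 1: left by d7 = 43/10 → (-43/10, 0)
  seg 2: right by d11 = 21/5 → (-1/10, 0)
  seg 3: left by d8 = 101/10 → (-51/5, 0)
  seg 4: up by d8 = 101/10 → (-51/5, 101/10)
  seg 5: up by d3 = 18 → (-51/5, 281/10)
  seg 6: right by d5 = 3/5 → (-48/5, 281/10)
  seg 7: left by d1 = 3 → (-63/5, 281/10)
  seg 8: up by d3 = 18 → (-63/5, 461/10)
  seg 9: right by d8 = 101/10 → (-5/2, 461/10)
  seg 10: right by d7 = 43/10 → (9/5, 461/10)

d5 = 3/5
d6 = -3/2
d7 = 43/10
d8 = 101/10
d9 = 51/2
d10 = 6/5
d11 = 21/5
endpoint = (9/5, 461/10)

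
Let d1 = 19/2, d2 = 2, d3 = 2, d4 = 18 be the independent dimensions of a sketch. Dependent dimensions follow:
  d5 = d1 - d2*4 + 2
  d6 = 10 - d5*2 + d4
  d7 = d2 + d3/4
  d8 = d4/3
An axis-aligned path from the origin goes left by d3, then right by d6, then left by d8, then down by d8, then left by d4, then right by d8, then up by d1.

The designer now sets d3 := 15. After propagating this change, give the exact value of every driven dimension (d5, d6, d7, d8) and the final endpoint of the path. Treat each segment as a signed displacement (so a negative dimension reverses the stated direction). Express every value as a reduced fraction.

Apply edit: d3 := 15
  d5 = d1 - d2*4 + 2 = 7/2
  d6 = 10 - d5*2 + d4 = 21
  d7 = d2 + d3/4 = 23/4
  d8 = d4/3 = 6
Walk from origin (0, 0):
  seg 1: left by d3 = 15 → (-15, 0)
  seg 2: right by d6 = 21 → (6, 0)
  seg 3: left by d8 = 6 → (0, 0)
  seg 4: down by d8 = 6 → (0, -6)
  seg 5: left by d4 = 18 → (-18, -6)
  seg 6: right by d8 = 6 → (-12, -6)
  seg 7: up by d1 = 19/2 → (-12, 7/2)

d5 = 7/2
d6 = 21
d7 = 23/4
d8 = 6
endpoint = (-12, 7/2)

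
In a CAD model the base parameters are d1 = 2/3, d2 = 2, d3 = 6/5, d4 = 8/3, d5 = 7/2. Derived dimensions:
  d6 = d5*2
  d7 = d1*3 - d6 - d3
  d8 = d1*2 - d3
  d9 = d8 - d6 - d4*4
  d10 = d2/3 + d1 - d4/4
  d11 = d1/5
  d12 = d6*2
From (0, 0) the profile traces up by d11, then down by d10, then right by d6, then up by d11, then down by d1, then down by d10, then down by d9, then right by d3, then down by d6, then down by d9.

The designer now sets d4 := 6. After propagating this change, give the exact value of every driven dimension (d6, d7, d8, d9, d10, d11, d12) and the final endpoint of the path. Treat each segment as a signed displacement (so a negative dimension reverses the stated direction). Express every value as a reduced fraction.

d6 = 7
d7 = -31/5
d8 = 2/15
d9 = -463/15
d10 = -1/6
d11 = 2/15
d12 = 14
endpoint = (41/5, 164/3)

Apply edit: d4 := 6
  d6 = d5*2 = 7
  d7 = d1*3 - d6 - d3 = -31/5
  d8 = d1*2 - d3 = 2/15
  d9 = d8 - d6 - d4*4 = -463/15
  d10 = d2/3 + d1 - d4/4 = -1/6
  d11 = d1/5 = 2/15
  d12 = d6*2 = 14
Walk from origin (0, 0):
  seg 1: up by d11 = 2/15 → (0, 2/15)
  seg 2: down by d10 = -1/6 → (0, 3/10)
  seg 3: right by d6 = 7 → (7, 3/10)
  seg 4: up by d11 = 2/15 → (7, 13/30)
  seg 5: down by d1 = 2/3 → (7, -7/30)
  seg 6: down by d10 = -1/6 → (7, -1/15)
  seg 7: down by d9 = -463/15 → (7, 154/5)
  seg 8: right by d3 = 6/5 → (41/5, 154/5)
  seg 9: down by d6 = 7 → (41/5, 119/5)
  seg 10: down by d9 = -463/15 → (41/5, 164/3)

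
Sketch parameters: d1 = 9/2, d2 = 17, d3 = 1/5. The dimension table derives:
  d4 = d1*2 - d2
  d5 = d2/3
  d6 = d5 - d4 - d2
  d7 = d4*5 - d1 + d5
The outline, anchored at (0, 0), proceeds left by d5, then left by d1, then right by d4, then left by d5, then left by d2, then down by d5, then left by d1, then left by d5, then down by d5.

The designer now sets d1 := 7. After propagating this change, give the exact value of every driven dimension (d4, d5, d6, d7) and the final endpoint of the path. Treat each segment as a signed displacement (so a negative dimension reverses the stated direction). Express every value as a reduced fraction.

d4 = -3
d5 = 17/3
d6 = -25/3
d7 = -49/3
endpoint = (-51, -34/3)

Apply edit: d1 := 7
  d4 = d1*2 - d2 = -3
  d5 = d2/3 = 17/3
  d6 = d5 - d4 - d2 = -25/3
  d7 = d4*5 - d1 + d5 = -49/3
Walk from origin (0, 0):
  seg 1: left by d5 = 17/3 → (-17/3, 0)
  seg 2: left by d1 = 7 → (-38/3, 0)
  seg 3: right by d4 = -3 → (-47/3, 0)
  seg 4: left by d5 = 17/3 → (-64/3, 0)
  seg 5: left by d2 = 17 → (-115/3, 0)
  seg 6: down by d5 = 17/3 → (-115/3, -17/3)
  seg 7: left by d1 = 7 → (-136/3, -17/3)
  seg 8: left by d5 = 17/3 → (-51, -17/3)
  seg 9: down by d5 = 17/3 → (-51, -34/3)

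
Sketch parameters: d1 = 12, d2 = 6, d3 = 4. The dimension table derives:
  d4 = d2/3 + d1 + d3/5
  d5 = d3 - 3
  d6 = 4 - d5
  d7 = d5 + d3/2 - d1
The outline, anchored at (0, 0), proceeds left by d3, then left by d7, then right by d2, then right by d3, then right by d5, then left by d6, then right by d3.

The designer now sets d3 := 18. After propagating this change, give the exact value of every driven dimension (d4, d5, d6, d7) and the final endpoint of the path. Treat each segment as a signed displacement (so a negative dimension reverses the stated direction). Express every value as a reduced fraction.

d4 = 88/5
d5 = 15
d6 = -11
d7 = 12
endpoint = (38, 0)

Apply edit: d3 := 18
  d4 = d2/3 + d1 + d3/5 = 88/5
  d5 = d3 - 3 = 15
  d6 = 4 - d5 = -11
  d7 = d5 + d3/2 - d1 = 12
Walk from origin (0, 0):
  seg 1: left by d3 = 18 → (-18, 0)
  seg 2: left by d7 = 12 → (-30, 0)
  seg 3: right by d2 = 6 → (-24, 0)
  seg 4: right by d3 = 18 → (-6, 0)
  seg 5: right by d5 = 15 → (9, 0)
  seg 6: left by d6 = -11 → (20, 0)
  seg 7: right by d3 = 18 → (38, 0)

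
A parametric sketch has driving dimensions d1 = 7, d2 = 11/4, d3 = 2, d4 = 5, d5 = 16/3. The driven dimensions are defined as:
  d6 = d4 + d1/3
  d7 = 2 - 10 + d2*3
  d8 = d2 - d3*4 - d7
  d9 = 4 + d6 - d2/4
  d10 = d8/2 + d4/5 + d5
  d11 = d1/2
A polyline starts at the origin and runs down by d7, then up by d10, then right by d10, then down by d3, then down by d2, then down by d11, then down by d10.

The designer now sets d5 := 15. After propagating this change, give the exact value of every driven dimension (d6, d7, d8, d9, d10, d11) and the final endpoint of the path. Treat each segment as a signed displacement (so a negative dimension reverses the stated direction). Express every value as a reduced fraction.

Apply edit: d5 := 15
  d6 = d4 + d1/3 = 22/3
  d7 = 2 - 10 + d2*3 = 1/4
  d8 = d2 - d3*4 - d7 = -11/2
  d9 = 4 + d6 - d2/4 = 511/48
  d10 = d8/2 + d4/5 + d5 = 53/4
  d11 = d1/2 = 7/2
Walk from origin (0, 0):
  seg 1: down by d7 = 1/4 → (0, -1/4)
  seg 2: up by d10 = 53/4 → (0, 13)
  seg 3: right by d10 = 53/4 → (53/4, 13)
  seg 4: down by d3 = 2 → (53/4, 11)
  seg 5: down by d2 = 11/4 → (53/4, 33/4)
  seg 6: down by d11 = 7/2 → (53/4, 19/4)
  seg 7: down by d10 = 53/4 → (53/4, -17/2)

d6 = 22/3
d7 = 1/4
d8 = -11/2
d9 = 511/48
d10 = 53/4
d11 = 7/2
endpoint = (53/4, -17/2)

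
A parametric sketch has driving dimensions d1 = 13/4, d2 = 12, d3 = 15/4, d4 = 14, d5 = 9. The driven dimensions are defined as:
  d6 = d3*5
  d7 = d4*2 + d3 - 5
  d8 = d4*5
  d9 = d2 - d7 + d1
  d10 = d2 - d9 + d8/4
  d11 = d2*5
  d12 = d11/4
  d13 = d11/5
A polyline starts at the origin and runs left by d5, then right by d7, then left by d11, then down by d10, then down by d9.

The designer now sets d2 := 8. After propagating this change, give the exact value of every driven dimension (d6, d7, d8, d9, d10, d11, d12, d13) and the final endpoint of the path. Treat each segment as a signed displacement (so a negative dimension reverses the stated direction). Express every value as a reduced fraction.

d6 = 75/4
d7 = 107/4
d8 = 70
d9 = -31/2
d10 = 41
d11 = 40
d12 = 10
d13 = 8
endpoint = (-89/4, -51/2)

Apply edit: d2 := 8
  d6 = d3*5 = 75/4
  d7 = d4*2 + d3 - 5 = 107/4
  d8 = d4*5 = 70
  d9 = d2 - d7 + d1 = -31/2
  d10 = d2 - d9 + d8/4 = 41
  d11 = d2*5 = 40
  d12 = d11/4 = 10
  d13 = d11/5 = 8
Walk from origin (0, 0):
  seg 1: left by d5 = 9 → (-9, 0)
  seg 2: right by d7 = 107/4 → (71/4, 0)
  seg 3: left by d11 = 40 → (-89/4, 0)
  seg 4: down by d10 = 41 → (-89/4, -41)
  seg 5: down by d9 = -31/2 → (-89/4, -51/2)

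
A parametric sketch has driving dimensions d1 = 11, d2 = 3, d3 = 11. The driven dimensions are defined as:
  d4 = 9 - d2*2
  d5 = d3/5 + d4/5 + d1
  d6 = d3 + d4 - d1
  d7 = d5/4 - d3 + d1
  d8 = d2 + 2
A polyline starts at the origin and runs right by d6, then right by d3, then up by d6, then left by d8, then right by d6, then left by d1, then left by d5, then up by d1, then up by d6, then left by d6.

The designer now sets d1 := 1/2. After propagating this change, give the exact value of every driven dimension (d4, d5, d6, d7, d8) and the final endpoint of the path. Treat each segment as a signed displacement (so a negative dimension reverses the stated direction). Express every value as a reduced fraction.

Apply edit: d1 := 1/2
  d4 = 9 - d2*2 = 3
  d5 = d3/5 + d4/5 + d1 = 33/10
  d6 = d3 + d4 - d1 = 27/2
  d7 = d5/4 - d3 + d1 = -387/40
  d8 = d2 + 2 = 5
Walk from origin (0, 0):
  seg 1: right by d6 = 27/2 → (27/2, 0)
  seg 2: right by d3 = 11 → (49/2, 0)
  seg 3: up by d6 = 27/2 → (49/2, 27/2)
  seg 4: left by d8 = 5 → (39/2, 27/2)
  seg 5: right by d6 = 27/2 → (33, 27/2)
  seg 6: left by d1 = 1/2 → (65/2, 27/2)
  seg 7: left by d5 = 33/10 → (146/5, 27/2)
  seg 8: up by d1 = 1/2 → (146/5, 14)
  seg 9: up by d6 = 27/2 → (146/5, 55/2)
  seg 10: left by d6 = 27/2 → (157/10, 55/2)

d4 = 3
d5 = 33/10
d6 = 27/2
d7 = -387/40
d8 = 5
endpoint = (157/10, 55/2)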